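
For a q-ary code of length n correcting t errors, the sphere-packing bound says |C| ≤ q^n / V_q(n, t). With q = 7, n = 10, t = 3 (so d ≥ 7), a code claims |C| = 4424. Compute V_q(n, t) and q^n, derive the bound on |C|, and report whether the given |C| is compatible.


V_q(n, t) = 27601, q^n = 282475249, Hamming bound = 10234, |C| = 4424 ≤ bound (satisfied).

Step 1: Compute V_q(n, t) = Σ_{j=0}^3 C(n, j) (q−1)^j.
  j = 0: C(10,0)·(6)^0 = 1·1 = 1.
  j = 1: C(10,1)·(6)^1 = 10·6 = 60.
  j = 2: C(10,2)·(6)^2 = 45·36 = 1620.
  j = 3: C(10,3)·(6)^3 = 120·216 = 25920.
  V_q(n, t) = 1 + 60 + 1620 + 25920 = 27601.
Step 2: q^n = 7^10 = 282475249.
Step 3: Hamming bound ⌊q^n / V_q(n,t)⌋ = ⌊282475249/27601⌋ = 10234.
Step 4: Compare |C| = 4424 to 10234: satisfied.
The claimed |C| lies below the Hamming bound.


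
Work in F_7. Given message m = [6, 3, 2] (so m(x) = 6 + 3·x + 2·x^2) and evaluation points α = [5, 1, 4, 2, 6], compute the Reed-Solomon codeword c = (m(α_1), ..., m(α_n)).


c = [1, 4, 1, 6, 5]

Message polynomial: m(x) = 6 + 3·x + 2·x^2 (mod 7).
For each evaluation point α_i, compute m(α_i) mod 7:
  α_1 = 5: Horner steps 2 → 6 → 1, so m(5) = 1.
  α_2 = 1: Horner steps 2 → 5 → 4, so m(1) = 4.
  α_3 = 4: Horner steps 2 → 4 → 1, so m(4) = 1.
  α_4 = 2: Horner steps 2 → 0 → 6, so m(2) = 6.
  α_5 = 6: Horner steps 2 → 1 → 5, so m(6) = 5.
Codeword c = [1, 4, 1, 6, 5] ∈ F_7^5.


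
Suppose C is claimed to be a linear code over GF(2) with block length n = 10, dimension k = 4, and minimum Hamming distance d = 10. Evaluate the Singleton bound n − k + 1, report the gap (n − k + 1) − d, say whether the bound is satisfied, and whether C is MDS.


Singleton RHS = n − k + 1 = 7, slack = -3, bound violated (no such code; not MDS).

Singleton bound: d ≤ n − k + 1.
Here n = 10, k = 4, so n − k + 1 = 7.
Given d = 10, check d ≤ 7: NO.
Slack = (n − k + 1) − d = -3.
The slack is negative: d = 10 exceeds n − k + 1 = 7 by 3, so the Singleton bound is violated and no linear [10, 4, 10]_2 code can exist. In particular it is not MDS (MDS requires d = n − k + 1 exactly).
Description: the claimed parameters are [10, 4, 10]_2; such a code would be impossible (violates the Singleton bound).


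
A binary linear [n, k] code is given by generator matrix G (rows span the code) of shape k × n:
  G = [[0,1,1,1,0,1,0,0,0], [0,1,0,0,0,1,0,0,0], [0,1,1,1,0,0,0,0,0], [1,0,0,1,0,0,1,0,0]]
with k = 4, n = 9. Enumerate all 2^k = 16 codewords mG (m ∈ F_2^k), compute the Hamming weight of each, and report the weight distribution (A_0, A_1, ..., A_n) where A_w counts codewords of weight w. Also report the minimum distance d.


Weight distribution: A_0 = 1, A_1 = 2, A_2 = 2, A_3 = 4, A_4 = 5, A_5 = 2. Minimum distance d = 1.

Enumerate all 2^4 = 16 messages m ∈ F_2^4.
For each, compute codeword c = mG in F_2^9, then tally its weight.
  m = 0000 → c = 000000000, weight = 0.
  m = 1000 → c = 011101000, weight = 4.
  m = 0100 → c = 010001000, weight = 2.
  m = 1100 → c = 001100000, weight = 2.
  m = 0010 → c = 011100000, weight = 3.
  m = 1010 → c = 000001000, weight = 1.
  m = 0110 → c = 001101000, weight = 3.
  m = 1110 → c = 010000000, weight = 1.
  m = 0001 → c = 100100100, weight = 3.
  m = 1001 → c = 111001100, weight = 5.
  m = 0101 → c = 110101100, weight = 5.
  m = 1101 → c = 101000100, weight = 3.
  m = 0011 → c = 111000100, weight = 4.
  m = 1011 → c = 100101100, weight = 4.
  m = 0111 → c = 101001100, weight = 4.
  m = 1111 → c = 110100100, weight = 4.
Tally weights:
  weight 0: 1 codewords.
  weight 1: 2 codewords.
  weight 2: 2 codewords.
  weight 3: 4 codewords.
  weight 4: 5 codewords.
  weight 5: 2 codewords.
Minimum distance d = smallest w > 0 with A_w > 0 = 1.
Sanity: Σ A_w = 16 = 2^4 = 16 ✓.


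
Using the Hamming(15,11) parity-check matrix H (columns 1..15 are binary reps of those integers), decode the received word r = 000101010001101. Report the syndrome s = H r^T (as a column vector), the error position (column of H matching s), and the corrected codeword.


s = (0, 1, 0, 0)^T, error position = 4, corrected codeword c = 000001010001101

Compute s = H r^T mod 2 one row at a time:
  s_1 = 1 + 0 + 0 + 0 + 1 + 1 + 0 + 1 = 4 ≡ 0 (mod 2).
  s_2 = 1 + 0 + 1 + 0 + 1 + 1 + 0 + 1 = 5 ≡ 1 (mod 2).
  s_3 = 0 + 0 + 1 + 0 + 0 + 0 + 0 + 1 = 2 ≡ 0 (mod 2).
  s_4 = 0 + 0 + 0 + 0 + 0 + 0 + 1 + 1 = 2 ≡ 0 (mod 2).
s = (0, 1, 0, 0)^T — this equals column 4 of H (binary 0100), so error is at position 4.
Correct: flip bit 4 of r = 000101010001101 to get c = 000001010001101.


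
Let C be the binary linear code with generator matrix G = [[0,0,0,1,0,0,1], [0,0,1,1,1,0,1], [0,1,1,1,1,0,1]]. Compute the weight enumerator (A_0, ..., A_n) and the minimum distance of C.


Weight distribution: A_0 = 1, A_1 = 1, A_2 = 2, A_3 = 2, A_4 = 1, A_5 = 1. Minimum distance d = 1.

Enumerate all 2^3 = 8 messages m ∈ F_2^3.
For each, compute codeword c = mG in F_2^7, then tally its weight.
  m = 000 → c = 0000000, weight = 0.
  m = 100 → c = 0001001, weight = 2.
  m = 010 → c = 0011101, weight = 4.
  m = 110 → c = 0010100, weight = 2.
  m = 001 → c = 0111101, weight = 5.
  m = 101 → c = 0110100, weight = 3.
  m = 011 → c = 0100000, weight = 1.
  m = 111 → c = 0101001, weight = 3.
Tally weights:
  weight 0: 1 codewords.
  weight 1: 1 codewords.
  weight 2: 2 codewords.
  weight 3: 2 codewords.
  weight 4: 1 codewords.
  weight 5: 1 codewords.
Minimum distance d = smallest w > 0 with A_w > 0 = 1.
Sanity: Σ A_w = 8 = 2^3 = 8 ✓.


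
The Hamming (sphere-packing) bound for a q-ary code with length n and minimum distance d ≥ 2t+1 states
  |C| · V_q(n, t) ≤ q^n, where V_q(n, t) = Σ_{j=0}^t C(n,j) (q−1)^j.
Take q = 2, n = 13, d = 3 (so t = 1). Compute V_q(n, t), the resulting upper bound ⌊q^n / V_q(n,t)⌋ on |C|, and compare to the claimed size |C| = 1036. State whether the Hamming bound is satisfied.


V_q(n, t) = 14, q^n = 8192, Hamming bound = 585, |C| = 1036 > bound (violated).

Step 1: Compute V_q(n, t) = Σ_{j=0}^1 C(n, j) (q−1)^j.
  j = 0: C(13,0)·(1)^0 = 1·1 = 1.
  j = 1: C(13,1)·(1)^1 = 13·1 = 13.
  V_q(n, t) = 1 + 13 = 14.
Step 2: q^n = 2^13 = 8192.
Step 3: Hamming bound ⌊q^n / V_q(n,t)⌋ = ⌊8192/14⌋ = 585.
Step 4: Compare |C| = 1036 to 585: violated.
The claimed |C| lies above the Hamming bound, so no 2-ary code of length 13 with d ≥ 3 can have 1036 codewords.


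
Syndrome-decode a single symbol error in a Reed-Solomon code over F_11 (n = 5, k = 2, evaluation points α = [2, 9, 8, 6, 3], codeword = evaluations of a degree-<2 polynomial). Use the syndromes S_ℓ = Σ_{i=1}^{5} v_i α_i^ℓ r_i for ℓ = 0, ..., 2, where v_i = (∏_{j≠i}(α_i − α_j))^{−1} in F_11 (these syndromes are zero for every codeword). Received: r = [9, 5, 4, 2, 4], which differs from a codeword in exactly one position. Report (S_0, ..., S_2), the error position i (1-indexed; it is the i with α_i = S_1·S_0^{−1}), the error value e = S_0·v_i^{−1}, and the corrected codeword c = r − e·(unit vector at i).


S = (3, 9, 5), error at position 5, error magnitude e = 5, c = [9, 5, 4, 2, 10].

Step 1: column multipliers v_i = (∏_{j≠i}(α_i − α_j))^{−1} mod 11.
  i = 1 (α = 2): (2−9)(2−8)(2−6)(2−3) = (−7)·(−6)·(−4)·(−1) = 168 ≡ 3, so v_1 = 3^{−1} = 4 (mod 11).
  i = 2 (α = 9): (9−2)(9−8)(9−6)(9−3) = 7·1·3·6 = 126 ≡ 5, so v_2 = 5^{−1} = 9 (mod 11).
  i = 3 (α = 8): (8−2)(8−9)(8−6)(8−3) = 6·(−1)·2·5 = −60 ≡ 6, so v_3 = 6^{−1} = 2 (mod 11).
  i = 4 (α = 6): (6−2)(6−9)(6−8)(6−3) = 4·(−3)·(−2)·3 = 72 ≡ 6, so v_4 = 6^{−1} = 2 (mod 11).
  i = 5 (α = 3): (3−2)(3−9)(3−8)(3−6) = 1·(−6)·(−5)·(−3) = −90 ≡ 9, so v_5 = 9^{−1} = 5 (mod 11).
  v = [4, 9, 2, 2, 5].
Step 2: syndromes of r = [9, 5, 4, 2, 4] (all sums mod 11).
  S_0 = Σ v_i r_i = 4·9 + 9·5 + 2·4 + 2·2 + 5·4 = 113 ≡ 3.
  S_1 = Σ v_i α_i r_i = 4·2·9 + 9·9·5 + 2·8·4 + 2·6·2 + 5·3·4 = 625 ≡ 9.
  α_i^2 mod 11 = [4, 4, 9, 3, 9].
  S_2 = Σ v_i α_i^2 r_i = 4·4·9 + 9·4·5 + 2·9·4 + 2·3·2 + 5·9·4 = 588 ≡ 5.
  S = (3, 9, 5) ≠ 0, so r is not a codeword (an error is present).
Step 3: locate the error. For a single error e at position i, S_ℓ = v_i·e·α_i^ℓ, so α_err = S_1/S_0.
  S_0^{−1} = 3^{−1} = 4 (mod 11), so α_err = 9·4 = 36 ≡ 3 = α_5. Error position i = 5.
  Consistency check: S_2/S_1 = 5·5 = 25 ≡ 3 = α_err ✓ (single-error assumption holds).
Step 4: error magnitude e = S_0/v_5 = S_0·∏_{j≠5}(α_5 − α_j) = 3·9 = 27 ≡ 5 (mod 11).
Step 5: correct position 5: c_5 = r_5 − e = 4 − 5 ≡ 10 (mod 11). Hence c = [9, 5, 4, 2, 10].
  Check: interpolating c through the α_i gives m(x) = 7 + 1·x (degree < 2) with m(α_i) = c_i for every i, so c is indeed a codeword.


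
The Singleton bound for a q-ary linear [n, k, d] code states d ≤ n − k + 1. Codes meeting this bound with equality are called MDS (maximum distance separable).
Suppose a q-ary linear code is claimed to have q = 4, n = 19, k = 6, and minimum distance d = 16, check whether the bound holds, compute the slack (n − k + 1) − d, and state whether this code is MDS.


Singleton RHS = n − k + 1 = 14, slack = -2, bound violated (no such code; not MDS).

Singleton bound: d ≤ n − k + 1.
Here n = 19, k = 6, so n − k + 1 = 14.
Given d = 16, check d ≤ 14: NO.
Slack = (n − k + 1) − d = -2.
The slack is negative: d = 16 exceeds n − k + 1 = 14 by 2, so the Singleton bound is violated and no linear [19, 6, 16]_4 code can exist. In particular it is not MDS (MDS requires d = n − k + 1 exactly).
Description: the claimed parameters are [19, 6, 16]_4; such a code would be impossible (violates the Singleton bound).


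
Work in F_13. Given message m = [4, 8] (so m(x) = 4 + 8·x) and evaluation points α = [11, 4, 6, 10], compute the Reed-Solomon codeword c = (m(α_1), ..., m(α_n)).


c = [1, 10, 0, 6]

Message polynomial: m(x) = 4 + 8·x (mod 13).
For each evaluation point α_i, compute m(α_i) mod 13:
  α_1 = 11: Horner steps 8 → 1, so m(11) = 1.
  α_2 = 4: Horner steps 8 → 10, so m(4) = 10.
  α_3 = 6: Horner steps 8 → 0, so m(6) = 0.
  α_4 = 10: Horner steps 8 → 6, so m(10) = 6.
Codeword c = [1, 10, 0, 6] ∈ F_13^4.


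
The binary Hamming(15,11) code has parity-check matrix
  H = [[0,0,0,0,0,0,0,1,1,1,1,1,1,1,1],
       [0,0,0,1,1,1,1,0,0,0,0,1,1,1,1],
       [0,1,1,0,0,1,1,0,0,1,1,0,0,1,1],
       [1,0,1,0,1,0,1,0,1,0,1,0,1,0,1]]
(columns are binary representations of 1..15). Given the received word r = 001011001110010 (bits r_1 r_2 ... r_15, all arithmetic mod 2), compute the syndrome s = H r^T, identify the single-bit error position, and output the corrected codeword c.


s = (0, 1, 1, 0)^T, error position = 6, corrected codeword c = 001010001110010

Compute s = H r^T mod 2 one row at a time:
  s_1 = 0 + 1 + 1 + 1 + 0 + 0 + 1 + 0 = 4 ≡ 0 (mod 2).
  s_2 = 0 + 1 + 1 + 0 + 0 + 0 + 1 + 0 = 3 ≡ 1 (mod 2).
  s_3 = 0 + 1 + 1 + 0 + 1 + 1 + 1 + 0 = 5 ≡ 1 (mod 2).
  s_4 = 0 + 1 + 1 + 0 + 1 + 1 + 0 + 0 = 4 ≡ 0 (mod 2).
s = (0, 1, 1, 0)^T — this equals column 6 of H (binary 0110), so error is at position 6.
Correct: flip bit 6 of r = 001011001110010 to get c = 001010001110010.


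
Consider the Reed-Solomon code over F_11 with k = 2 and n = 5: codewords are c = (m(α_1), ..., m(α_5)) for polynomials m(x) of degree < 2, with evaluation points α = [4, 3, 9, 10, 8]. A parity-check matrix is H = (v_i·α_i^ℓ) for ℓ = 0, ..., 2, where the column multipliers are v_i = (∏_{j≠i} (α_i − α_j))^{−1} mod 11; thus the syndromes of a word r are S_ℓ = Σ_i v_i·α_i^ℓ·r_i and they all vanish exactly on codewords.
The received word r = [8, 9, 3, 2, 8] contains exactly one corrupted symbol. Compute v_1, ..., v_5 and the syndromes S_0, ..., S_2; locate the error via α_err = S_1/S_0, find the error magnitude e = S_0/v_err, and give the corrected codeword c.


S = (10, 3, 2), error at position 5, error magnitude e = 4, c = [8, 9, 3, 2, 4].

Step 1: column multipliers v_i = (∏_{j≠i}(α_i − α_j))^{−1} mod 11.
  i = 1 (α = 4): (4−3)(4−9)(4−10)(4−8) = 1·(−5)·(−6)·(−4) = −120 ≡ 1, so v_1 = 1^{−1} = 1 (mod 11).
  i = 2 (α = 3): (3−4)(3−9)(3−10)(3−8) = (−1)·(−6)·(−7)·(−5) = 210 ≡ 1, so v_2 = 1^{−1} = 1 (mod 11).
  i = 3 (α = 9): (9−4)(9−3)(9−10)(9−8) = 5·6·(−1)·1 = −30 ≡ 3, so v_3 = 3^{−1} = 4 (mod 11).
  i = 4 (α = 10): (10−4)(10−3)(10−9)(10−8) = 6·7·1·2 = 84 ≡ 7, so v_4 = 7^{−1} = 8 (mod 11).
  i = 5 (α = 8): (8−4)(8−3)(8−9)(8−10) = 4·5·(−1)·(−2) = 40 ≡ 7, so v_5 = 7^{−1} = 8 (mod 11).
  v = [1, 1, 4, 8, 8].
Step 2: syndromes of r = [8, 9, 3, 2, 8] (all sums mod 11).
  S_0 = Σ v_i r_i = 1·8 + 1·9 + 4·3 + 8·2 + 8·8 = 109 ≡ 10.
  S_1 = Σ v_i α_i r_i = 1·4·8 + 1·3·9 + 4·9·3 + 8·10·2 + 8·8·8 = 839 ≡ 3.
  α_i^2 mod 11 = [5, 9, 4, 1, 9].
  S_2 = Σ v_i α_i^2 r_i = 1·5·8 + 1·9·9 + 4·4·3 + 8·1·2 + 8·9·8 = 761 ≡ 2.
  S = (10, 3, 2) ≠ 0, so r is not a codeword (an error is present).
Step 3: locate the error. For a single error e at position i, S_ℓ = v_i·e·α_i^ℓ, so α_err = S_1/S_0.
  S_0^{−1} = 10^{−1} = 10 (mod 11), so α_err = 3·10 = 30 ≡ 8 = α_5. Error position i = 5.
  Consistency check: S_2/S_1 = 2·4 = 8 ≡ 8 = α_err ✓ (single-error assumption holds).
Step 4: error magnitude e = S_0/v_5 = S_0·∏_{j≠5}(α_5 − α_j) = 10·7 = 70 ≡ 4 (mod 11).
Step 5: correct position 5: c_5 = r_5 − e = 8 − 4 ≡ 4 (mod 11). Hence c = [8, 9, 3, 2, 4].
  Check: interpolating c through the α_i gives m(x) = 1 + 10·x (degree < 2) with m(α_i) = c_i for every i, so c is indeed a codeword.


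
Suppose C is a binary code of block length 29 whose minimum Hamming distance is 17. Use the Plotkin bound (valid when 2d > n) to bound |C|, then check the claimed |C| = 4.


Plotkin bound M ≤ 6; given |C| = 4 ≤ bound (satisfied).

Check applicability: 2d = 34, n = 29.
2d − n = 5 > 0, so Plotkin applies.
Compute d/(2d−n) = 17/5 ≈ 3.4000.
⌊d/(2d−n)⌋ = 3.
Plotkin bound: M ≤ 2·3 = 6.
Given |C| = 4, check: satisfied.
This |C| is below the Plotkin bound.


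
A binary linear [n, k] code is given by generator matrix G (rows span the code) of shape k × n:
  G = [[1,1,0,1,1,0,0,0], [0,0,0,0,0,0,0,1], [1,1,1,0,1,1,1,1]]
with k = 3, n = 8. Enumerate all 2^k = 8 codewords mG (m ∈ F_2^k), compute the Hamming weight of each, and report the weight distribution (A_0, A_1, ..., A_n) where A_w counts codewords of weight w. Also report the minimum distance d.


Weight distribution: A_0 = 1, A_1 = 1, A_4 = 2, A_5 = 2, A_6 = 1, A_7 = 1. Minimum distance d = 1.

Enumerate all 2^3 = 8 messages m ∈ F_2^3.
For each, compute codeword c = mG in F_2^8, then tally its weight.
  m = 000 → c = 00000000, weight = 0.
  m = 100 → c = 11011000, weight = 4.
  m = 010 → c = 00000001, weight = 1.
  m = 110 → c = 11011001, weight = 5.
  m = 001 → c = 11101111, weight = 7.
  m = 101 → c = 00110111, weight = 5.
  m = 011 → c = 11101110, weight = 6.
  m = 111 → c = 00110110, weight = 4.
Tally weights:
  weight 0: 1 codewords.
  weight 1: 1 codewords.
  weight 4: 2 codewords.
  weight 5: 2 codewords.
  weight 6: 1 codewords.
  weight 7: 1 codewords.
Minimum distance d = smallest w > 0 with A_w > 0 = 1.
Sanity: Σ A_w = 8 = 2^3 = 8 ✓.


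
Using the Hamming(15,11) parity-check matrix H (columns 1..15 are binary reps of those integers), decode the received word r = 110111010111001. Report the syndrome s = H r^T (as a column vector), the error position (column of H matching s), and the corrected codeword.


s = (1, 1, 1, 0)^T, error position = 14, corrected codeword c = 110111010111011

Compute s = H r^T mod 2 one row at a time:
  s_1 = 1 + 0 + 1 + 1 + 1 + 0 + 0 + 1 = 5 ≡ 1 (mod 2).
  s_2 = 1 + 1 + 1 + 0 + 1 + 0 + 0 + 1 = 5 ≡ 1 (mod 2).
  s_3 = 1 + 0 + 1 + 0 + 1 + 1 + 0 + 1 = 5 ≡ 1 (mod 2).
  s_4 = 1 + 0 + 1 + 0 + 0 + 1 + 0 + 1 = 4 ≡ 0 (mod 2).
s = (1, 1, 1, 0)^T — this equals column 14 of H (binary 1110), so error is at position 14.
Correct: flip bit 14 of r = 110111010111001 to get c = 110111010111011.


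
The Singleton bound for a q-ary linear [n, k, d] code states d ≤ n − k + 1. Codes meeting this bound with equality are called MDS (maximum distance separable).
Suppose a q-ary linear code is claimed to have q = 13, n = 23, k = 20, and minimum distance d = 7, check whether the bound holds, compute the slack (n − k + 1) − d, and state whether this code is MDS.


Singleton RHS = n − k + 1 = 4, slack = -3, bound violated (no such code; not MDS).

Singleton bound: d ≤ n − k + 1.
Here n = 23, k = 20, so n − k + 1 = 4.
Given d = 7, check d ≤ 4: NO.
Slack = (n − k + 1) − d = -3.
The slack is negative: d = 7 exceeds n − k + 1 = 4 by 3, so the Singleton bound is violated and no linear [23, 20, 7]_13 code can exist. In particular it is not MDS (MDS requires d = n − k + 1 exactly).
Description: the claimed parameters are [23, 20, 7]_13; such a code would be impossible (violates the Singleton bound).


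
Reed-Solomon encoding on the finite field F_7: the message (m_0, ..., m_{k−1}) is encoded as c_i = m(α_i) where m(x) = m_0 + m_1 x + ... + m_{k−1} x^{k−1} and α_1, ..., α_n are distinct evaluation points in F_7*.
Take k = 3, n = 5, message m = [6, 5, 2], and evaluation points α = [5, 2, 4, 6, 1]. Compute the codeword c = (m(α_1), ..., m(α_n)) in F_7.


c = [4, 3, 2, 3, 6]

Message polynomial: m(x) = 6 + 5·x + 2·x^2 (mod 7).
For each evaluation point α_i, compute m(α_i) mod 7:
  α_1 = 5: Horner steps 2 → 1 → 4, so m(5) = 4.
  α_2 = 2: Horner steps 2 → 2 → 3, so m(2) = 3.
  α_3 = 4: Horner steps 2 → 6 → 2, so m(4) = 2.
  α_4 = 6: Horner steps 2 → 3 → 3, so m(6) = 3.
  α_5 = 1: Horner steps 2 → 0 → 6, so m(1) = 6.
Codeword c = [4, 3, 2, 3, 6] ∈ F_7^5.


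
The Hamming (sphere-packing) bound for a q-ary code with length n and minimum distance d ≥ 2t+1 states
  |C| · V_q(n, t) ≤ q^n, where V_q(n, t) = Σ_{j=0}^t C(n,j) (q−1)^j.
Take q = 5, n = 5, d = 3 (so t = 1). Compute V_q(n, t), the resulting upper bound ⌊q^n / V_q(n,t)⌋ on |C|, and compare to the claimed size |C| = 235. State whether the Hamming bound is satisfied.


V_q(n, t) = 21, q^n = 3125, Hamming bound = 148, |C| = 235 > bound (violated).

Step 1: Compute V_q(n, t) = Σ_{j=0}^1 C(n, j) (q−1)^j.
  j = 0: C(5,0)·(4)^0 = 1·1 = 1.
  j = 1: C(5,1)·(4)^1 = 5·4 = 20.
  V_q(n, t) = 1 + 20 = 21.
Step 2: q^n = 5^5 = 3125.
Step 3: Hamming bound ⌊q^n / V_q(n,t)⌋ = ⌊3125/21⌋ = 148.
Step 4: Compare |C| = 235 to 148: violated.
The claimed |C| lies above the Hamming bound, so no 5-ary code of length 5 with d ≥ 3 can have 235 codewords.


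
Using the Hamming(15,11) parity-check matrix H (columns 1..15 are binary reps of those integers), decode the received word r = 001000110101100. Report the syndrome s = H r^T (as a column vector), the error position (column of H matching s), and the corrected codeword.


s = (0, 1, 1, 1)^T, error position = 7, corrected codeword c = 001000010101100

Compute s = H r^T mod 2 one row at a time:
  s_1 = 1 + 0 + 1 + 0 + 1 + 1 + 0 + 0 = 4 ≡ 0 (mod 2).
  s_2 = 0 + 0 + 0 + 1 + 1 + 1 + 0 + 0 = 3 ≡ 1 (mod 2).
  s_3 = 0 + 1 + 0 + 1 + 1 + 0 + 0 + 0 = 3 ≡ 1 (mod 2).
  s_4 = 0 + 1 + 0 + 1 + 0 + 0 + 1 + 0 = 3 ≡ 1 (mod 2).
s = (0, 1, 1, 1)^T — this equals column 7 of H (binary 0111), so error is at position 7.
Correct: flip bit 7 of r = 001000110101100 to get c = 001000010101100.


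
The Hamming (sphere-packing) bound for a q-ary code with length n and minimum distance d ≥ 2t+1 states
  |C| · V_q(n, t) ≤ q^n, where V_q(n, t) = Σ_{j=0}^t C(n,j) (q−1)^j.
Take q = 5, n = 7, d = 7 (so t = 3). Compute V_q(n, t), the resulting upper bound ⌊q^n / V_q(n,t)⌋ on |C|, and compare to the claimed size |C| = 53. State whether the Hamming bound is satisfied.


V_q(n, t) = 2605, q^n = 78125, Hamming bound = 29, |C| = 53 > bound (violated).

Step 1: Compute V_q(n, t) = Σ_{j=0}^3 C(n, j) (q−1)^j.
  j = 0: C(7,0)·(4)^0 = 1·1 = 1.
  j = 1: C(7,1)·(4)^1 = 7·4 = 28.
  j = 2: C(7,2)·(4)^2 = 21·16 = 336.
  j = 3: C(7,3)·(4)^3 = 35·64 = 2240.
  V_q(n, t) = 1 + 28 + 336 + 2240 = 2605.
Step 2: q^n = 5^7 = 78125.
Step 3: Hamming bound ⌊q^n / V_q(n,t)⌋ = ⌊78125/2605⌋ = 29.
Step 4: Compare |C| = 53 to 29: violated.
The claimed |C| lies above the Hamming bound, so no 5-ary code of length 7 with d ≥ 7 can have 53 codewords.


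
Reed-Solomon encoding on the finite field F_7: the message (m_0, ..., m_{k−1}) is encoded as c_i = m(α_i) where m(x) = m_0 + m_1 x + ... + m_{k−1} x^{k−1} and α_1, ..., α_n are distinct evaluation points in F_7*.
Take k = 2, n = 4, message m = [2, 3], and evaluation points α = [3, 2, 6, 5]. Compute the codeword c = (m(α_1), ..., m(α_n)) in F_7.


c = [4, 1, 6, 3]

Message polynomial: m(x) = 2 + 3·x (mod 7).
For each evaluation point α_i, compute m(α_i) mod 7:
  α_1 = 3: Horner steps 3 → 4, so m(3) = 4.
  α_2 = 2: Horner steps 3 → 1, so m(2) = 1.
  α_3 = 6: Horner steps 3 → 6, so m(6) = 6.
  α_4 = 5: Horner steps 3 → 3, so m(5) = 3.
Codeword c = [4, 1, 6, 3] ∈ F_7^4.


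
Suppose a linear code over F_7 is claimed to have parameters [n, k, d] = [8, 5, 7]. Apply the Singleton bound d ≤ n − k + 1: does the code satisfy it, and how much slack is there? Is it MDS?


Singleton RHS = n − k + 1 = 4, slack = -3, bound violated (no such code; not MDS).

Singleton bound: d ≤ n − k + 1.
Here n = 8, k = 5, so n − k + 1 = 4.
Given d = 7, check d ≤ 4: NO.
Slack = (n − k + 1) − d = -3.
The slack is negative: d = 7 exceeds n − k + 1 = 4 by 3, so the Singleton bound is violated and no linear [8, 5, 7]_7 code can exist. In particular it is not MDS (MDS requires d = n − k + 1 exactly).
Description: the claimed parameters are [8, 5, 7]_7; such a code would be impossible (violates the Singleton bound).


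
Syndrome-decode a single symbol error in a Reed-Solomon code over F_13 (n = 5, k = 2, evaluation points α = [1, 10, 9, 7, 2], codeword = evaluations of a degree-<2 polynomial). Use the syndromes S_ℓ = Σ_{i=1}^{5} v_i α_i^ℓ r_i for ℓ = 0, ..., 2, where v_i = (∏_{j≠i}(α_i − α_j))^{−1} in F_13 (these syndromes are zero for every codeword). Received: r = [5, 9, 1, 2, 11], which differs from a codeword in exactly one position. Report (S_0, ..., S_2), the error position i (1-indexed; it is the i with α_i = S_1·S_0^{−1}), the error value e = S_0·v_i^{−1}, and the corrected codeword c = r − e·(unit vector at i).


S = (10, 9, 12), error at position 2, error magnitude e = 2, c = [5, 7, 1, 2, 11].

Step 1: column multipliers v_i = (∏_{j≠i}(α_i − α_j))^{−1} mod 13.
  i = 1 (α = 1): (1−10)(1−9)(1−7)(1−2) = (−9)·(−8)·(−6)·(−1) = 432 ≡ 3, so v_1 = 3^{−1} = 9 (mod 13).
  i = 2 (α = 10): (10−1)(10−9)(10−7)(10−2) = 9·1·3·8 = 216 ≡ 8, so v_2 = 8^{−1} = 5 (mod 13).
  i = 3 (α = 9): (9−1)(9−10)(9−7)(9−2) = 8·(−1)·2·7 = −112 ≡ 5, so v_3 = 5^{−1} = 8 (mod 13).
  i = 4 (α = 7): (7−1)(7−10)(7−9)(7−2) = 6·(−3)·(−2)·5 = 180 ≡ 11, so v_4 = 11^{−1} = 6 (mod 13).
  i = 5 (α = 2): (2−1)(2−10)(2−9)(2−7) = 1·(−8)·(−7)·(−5) = −280 ≡ 6, so v_5 = 6^{−1} = 11 (mod 13).
  v = [9, 5, 8, 6, 11].
Step 2: syndromes of r = [5, 9, 1, 2, 11] (all sums mod 13).
  S_0 = Σ v_i r_i = 9·5 + 5·9 + 8·1 + 6·2 + 11·11 = 231 ≡ 10.
  S_1 = Σ v_i α_i r_i = 9·1·5 + 5·10·9 + 8·9·1 + 6·7·2 + 11·2·11 = 893 ≡ 9.
  α_i^2 mod 13 = [1, 9, 3, 10, 4].
  S_2 = Σ v_i α_i^2 r_i = 9·1·5 + 5·9·9 + 8·3·1 + 6·10·2 + 11·4·11 = 1078 ≡ 12.
  S = (10, 9, 12) ≠ 0, so r is not a codeword (an error is present).
Step 3: locate the error. For a single error e at position i, S_ℓ = v_i·e·α_i^ℓ, so α_err = S_1/S_0.
  S_0^{−1} = 10^{−1} = 4 (mod 13), so α_err = 9·4 = 36 ≡ 10 = α_2. Error position i = 2.
  Consistency check: S_2/S_1 = 12·3 = 36 ≡ 10 = α_err ✓ (single-error assumption holds).
Step 4: error magnitude e = S_0/v_2 = S_0·∏_{j≠2}(α_2 − α_j) = 10·8 = 80 ≡ 2 (mod 13).
Step 5: correct position 2: c_2 = r_2 − e = 9 − 2 ≡ 7 (mod 13). Hence c = [5, 7, 1, 2, 11].
  Check: interpolating c through the α_i gives m(x) = 12 + 6·x (degree < 2) with m(α_i) = c_i for every i, so c is indeed a codeword.


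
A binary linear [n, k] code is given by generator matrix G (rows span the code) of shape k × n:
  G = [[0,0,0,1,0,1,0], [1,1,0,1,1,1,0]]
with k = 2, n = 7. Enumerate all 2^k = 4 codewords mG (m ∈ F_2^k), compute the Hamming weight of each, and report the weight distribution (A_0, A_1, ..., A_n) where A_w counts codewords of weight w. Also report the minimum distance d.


Weight distribution: A_0 = 1, A_2 = 1, A_3 = 1, A_5 = 1. Minimum distance d = 2.

Enumerate all 2^2 = 4 messages m ∈ F_2^2.
For each, compute codeword c = mG in F_2^7, then tally its weight.
  m = 00 → c = 0000000, weight = 0.
  m = 10 → c = 0001010, weight = 2.
  m = 01 → c = 1101110, weight = 5.
  m = 11 → c = 1100100, weight = 3.
Tally weights:
  weight 0: 1 codewords.
  weight 2: 1 codewords.
  weight 3: 1 codewords.
  weight 5: 1 codewords.
Minimum distance d = smallest w > 0 with A_w > 0 = 2.
Sanity: Σ A_w = 4 = 2^2 = 4 ✓.


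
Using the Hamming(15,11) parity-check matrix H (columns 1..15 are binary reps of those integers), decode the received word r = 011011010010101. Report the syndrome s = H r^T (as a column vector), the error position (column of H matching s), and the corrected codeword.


s = (0, 0, 1, 1)^T, error position = 3, corrected codeword c = 010011010010101

Compute s = H r^T mod 2 one row at a time:
  s_1 = 1 + 0 + 0 + 1 + 0 + 1 + 0 + 1 = 4 ≡ 0 (mod 2).
  s_2 = 0 + 1 + 1 + 0 + 0 + 1 + 0 + 1 = 4 ≡ 0 (mod 2).
  s_3 = 1 + 1 + 1 + 0 + 0 + 1 + 0 + 1 = 5 ≡ 1 (mod 2).
  s_4 = 0 + 1 + 1 + 0 + 0 + 1 + 1 + 1 = 5 ≡ 1 (mod 2).
s = (0, 0, 1, 1)^T — this equals column 3 of H (binary 0011), so error is at position 3.
Correct: flip bit 3 of r = 011011010010101 to get c = 010011010010101.


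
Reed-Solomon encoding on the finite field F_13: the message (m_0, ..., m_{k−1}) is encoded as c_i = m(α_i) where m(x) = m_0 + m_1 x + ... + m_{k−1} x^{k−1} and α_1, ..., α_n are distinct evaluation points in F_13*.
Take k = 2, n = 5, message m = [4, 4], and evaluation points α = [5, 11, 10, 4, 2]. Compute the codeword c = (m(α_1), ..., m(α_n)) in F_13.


c = [11, 9, 5, 7, 12]

Message polynomial: m(x) = 4 + 4·x (mod 13).
For each evaluation point α_i, compute m(α_i) mod 13:
  α_1 = 5: Horner steps 4 → 11, so m(5) = 11.
  α_2 = 11: Horner steps 4 → 9, so m(11) = 9.
  α_3 = 10: Horner steps 4 → 5, so m(10) = 5.
  α_4 = 4: Horner steps 4 → 7, so m(4) = 7.
  α_5 = 2: Horner steps 4 → 12, so m(2) = 12.
Codeword c = [11, 9, 5, 7, 12] ∈ F_13^5.


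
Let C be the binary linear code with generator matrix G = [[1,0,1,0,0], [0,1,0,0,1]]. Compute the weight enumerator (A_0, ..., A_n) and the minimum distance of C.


Weight distribution: A_0 = 1, A_2 = 2, A_4 = 1. Minimum distance d = 2.

Enumerate all 2^2 = 4 messages m ∈ F_2^2.
For each, compute codeword c = mG in F_2^5, then tally its weight.
  m = 00 → c = 00000, weight = 0.
  m = 10 → c = 10100, weight = 2.
  m = 01 → c = 01001, weight = 2.
  m = 11 → c = 11101, weight = 4.
Tally weights:
  weight 0: 1 codewords.
  weight 2: 2 codewords.
  weight 4: 1 codewords.
Minimum distance d = smallest w > 0 with A_w > 0 = 2.
Sanity: Σ A_w = 4 = 2^2 = 4 ✓.


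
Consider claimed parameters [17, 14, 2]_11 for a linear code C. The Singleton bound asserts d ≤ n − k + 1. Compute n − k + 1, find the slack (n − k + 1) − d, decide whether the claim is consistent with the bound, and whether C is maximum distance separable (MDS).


Singleton RHS = n − k + 1 = 4, slack = 2, bound satisfied, not MDS.

Singleton bound: d ≤ n − k + 1.
Here n = 17, k = 14, so n − k + 1 = 4.
Given d = 2, check d ≤ 4: YES.
Slack = (n − k + 1) − d = 2.
The code is NOT MDS (slack = 2 > 0).
Description: the claimed parameters are [17, 14, 2]_11; such a code would be non-MDS.


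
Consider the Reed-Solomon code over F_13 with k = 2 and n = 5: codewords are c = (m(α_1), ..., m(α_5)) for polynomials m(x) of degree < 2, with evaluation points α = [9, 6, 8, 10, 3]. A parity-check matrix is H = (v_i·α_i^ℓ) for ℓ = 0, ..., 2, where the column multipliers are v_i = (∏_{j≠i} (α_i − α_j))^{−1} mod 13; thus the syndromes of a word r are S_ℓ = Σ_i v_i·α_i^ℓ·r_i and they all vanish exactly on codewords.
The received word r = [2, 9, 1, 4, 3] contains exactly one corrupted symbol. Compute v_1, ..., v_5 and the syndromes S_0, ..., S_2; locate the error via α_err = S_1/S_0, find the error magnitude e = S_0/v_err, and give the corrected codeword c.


S = (2, 3, 11), error at position 3, error magnitude e = 1, c = [2, 9, 0, 4, 3].

Step 1: column multipliers v_i = (∏_{j≠i}(α_i − α_j))^{−1} mod 13.
  i = 1 (α = 9): (9−6)(9−8)(9−10)(9−3) = 3·1·(−1)·6 = −18 ≡ 8, so v_1 = 8^{−1} = 5 (mod 13).
  i = 2 (α = 6): (6−9)(6−8)(6−10)(6−3) = (−3)·(−2)·(−4)·3 = −72 ≡ 6, so v_2 = 6^{−1} = 11 (mod 13).
  i = 3 (α = 8): (8−9)(8−6)(8−10)(8−3) = (−1)·2·(−2)·5 = 20 ≡ 7, so v_3 = 7^{−1} = 2 (mod 13).
  i = 4 (α = 10): (10−9)(10−6)(10−8)(10−3) = 1·4·2·7 = 56 ≡ 4, so v_4 = 4^{−1} = 10 (mod 13).
  i = 5 (α = 3): (3−9)(3−6)(3−8)(3−10) = (−6)·(−3)·(−5)·(−7) = 630 ≡ 6, so v_5 = 6^{−1} = 11 (mod 13).
  v = [5, 11, 2, 10, 11].
Step 2: syndromes of r = [2, 9, 1, 4, 3] (all sums mod 13).
  S_0 = Σ v_i r_i = 5·2 + 11·9 + 2·1 + 10·4 + 11·3 = 184 ≡ 2.
  S_1 = Σ v_i α_i r_i = 5·9·2 + 11·6·9 + 2·8·1 + 10·10·4 + 11·3·3 = 1199 ≡ 3.
  α_i^2 mod 13 = [3, 10, 12, 9, 9].
  S_2 = Σ v_i α_i^2 r_i = 5·3·2 + 11·10·9 + 2·12·1 + 10·9·4 + 11·9·3 = 1701 ≡ 11.
  S = (2, 3, 11) ≠ 0, so r is not a codeword (an error is present).
Step 3: locate the error. For a single error e at position i, S_ℓ = v_i·e·α_i^ℓ, so α_err = S_1/S_0.
  S_0^{−1} = 2^{−1} = 7 (mod 13), so α_err = 3·7 = 21 ≡ 8 = α_3. Error position i = 3.
  Consistency check: S_2/S_1 = 11·9 = 99 ≡ 8 = α_err ✓ (single-error assumption holds).
Step 4: error magnitude e = S_0/v_3 = S_0·∏_{j≠3}(α_3 − α_j) = 2·7 = 14 ≡ 1 (mod 13).
Step 5: correct position 3: c_3 = r_3 − e = 1 − 1 ≡ 0 (mod 13). Hence c = [2, 9, 0, 4, 3].
  Check: interpolating c through the α_i gives m(x) = 10 + 2·x (degree < 2) with m(α_i) = c_i for every i, so c is indeed a codeword.


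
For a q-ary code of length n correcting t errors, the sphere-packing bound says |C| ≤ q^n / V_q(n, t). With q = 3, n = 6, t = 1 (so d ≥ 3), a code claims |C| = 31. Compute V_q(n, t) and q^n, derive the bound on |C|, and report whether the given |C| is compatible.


V_q(n, t) = 13, q^n = 729, Hamming bound = 56, |C| = 31 ≤ bound (satisfied).

Step 1: Compute V_q(n, t) = Σ_{j=0}^1 C(n, j) (q−1)^j.
  j = 0: C(6,0)·(2)^0 = 1·1 = 1.
  j = 1: C(6,1)·(2)^1 = 6·2 = 12.
  V_q(n, t) = 1 + 12 = 13.
Step 2: q^n = 3^6 = 729.
Step 3: Hamming bound ⌊q^n / V_q(n,t)⌋ = ⌊729/13⌋ = 56.
Step 4: Compare |C| = 31 to 56: satisfied.
The claimed |C| lies below the Hamming bound.


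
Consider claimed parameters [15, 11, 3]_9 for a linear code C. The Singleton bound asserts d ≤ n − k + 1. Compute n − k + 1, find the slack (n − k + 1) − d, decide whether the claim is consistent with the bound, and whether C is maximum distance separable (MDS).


Singleton RHS = n − k + 1 = 5, slack = 2, bound satisfied, not MDS.

Singleton bound: d ≤ n − k + 1.
Here n = 15, k = 11, so n − k + 1 = 5.
Given d = 3, check d ≤ 5: YES.
Slack = (n − k + 1) − d = 2.
The code is NOT MDS (slack = 2 > 0).
Description: the claimed parameters are [15, 11, 3]_9; such a code would be non-MDS.


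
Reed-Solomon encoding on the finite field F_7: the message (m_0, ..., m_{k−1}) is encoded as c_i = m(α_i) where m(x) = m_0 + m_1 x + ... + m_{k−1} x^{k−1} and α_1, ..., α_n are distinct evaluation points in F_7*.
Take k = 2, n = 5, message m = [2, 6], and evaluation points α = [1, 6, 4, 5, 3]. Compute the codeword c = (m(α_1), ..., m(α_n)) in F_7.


c = [1, 3, 5, 4, 6]

Message polynomial: m(x) = 2 + 6·x (mod 7).
For each evaluation point α_i, compute m(α_i) mod 7:
  α_1 = 1: Horner steps 6 → 1, so m(1) = 1.
  α_2 = 6: Horner steps 6 → 3, so m(6) = 3.
  α_3 = 4: Horner steps 6 → 5, so m(4) = 5.
  α_4 = 5: Horner steps 6 → 4, so m(5) = 4.
  α_5 = 3: Horner steps 6 → 6, so m(3) = 6.
Codeword c = [1, 3, 5, 4, 6] ∈ F_7^5.


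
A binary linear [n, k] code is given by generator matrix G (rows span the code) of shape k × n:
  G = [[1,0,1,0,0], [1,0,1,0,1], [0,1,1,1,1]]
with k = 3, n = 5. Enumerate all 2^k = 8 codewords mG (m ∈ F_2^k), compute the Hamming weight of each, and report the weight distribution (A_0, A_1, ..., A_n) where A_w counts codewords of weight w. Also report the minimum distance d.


Weight distribution: A_0 = 1, A_1 = 1, A_2 = 1, A_3 = 3, A_4 = 2. Minimum distance d = 1.

Enumerate all 2^3 = 8 messages m ∈ F_2^3.
For each, compute codeword c = mG in F_2^5, then tally its weight.
  m = 000 → c = 00000, weight = 0.
  m = 100 → c = 10100, weight = 2.
  m = 010 → c = 10101, weight = 3.
  m = 110 → c = 00001, weight = 1.
  m = 001 → c = 01111, weight = 4.
  m = 101 → c = 11011, weight = 4.
  m = 011 → c = 11010, weight = 3.
  m = 111 → c = 01110, weight = 3.
Tally weights:
  weight 0: 1 codewords.
  weight 1: 1 codewords.
  weight 2: 1 codewords.
  weight 3: 3 codewords.
  weight 4: 2 codewords.
Minimum distance d = smallest w > 0 with A_w > 0 = 1.
Sanity: Σ A_w = 8 = 2^3 = 8 ✓.


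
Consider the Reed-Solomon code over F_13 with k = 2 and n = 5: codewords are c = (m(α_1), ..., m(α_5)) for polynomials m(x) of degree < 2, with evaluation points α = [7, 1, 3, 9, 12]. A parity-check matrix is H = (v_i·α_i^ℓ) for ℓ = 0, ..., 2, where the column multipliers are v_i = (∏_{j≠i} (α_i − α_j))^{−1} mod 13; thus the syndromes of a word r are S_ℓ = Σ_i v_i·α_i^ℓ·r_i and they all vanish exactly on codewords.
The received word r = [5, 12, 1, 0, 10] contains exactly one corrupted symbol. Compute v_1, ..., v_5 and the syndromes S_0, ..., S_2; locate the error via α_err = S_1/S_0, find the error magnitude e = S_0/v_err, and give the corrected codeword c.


S = (10, 12, 4), error at position 4, error magnitude e = 6, c = [5, 12, 1, 7, 10].

Step 1: column multipliers v_i = (∏_{j≠i}(α_i − α_j))^{−1} mod 13.
  i = 1 (α = 7): (7−1)(7−3)(7−9)(7−12) = 6·4·(−2)·(−5) = 240 ≡ 6, so v_1 = 6^{−1} = 11 (mod 13).
  i = 2 (α = 1): (1−7)(1−3)(1−9)(1−12) = (−6)·(−2)·(−8)·(−11) = 1056 ≡ 3, so v_2 = 3^{−1} = 9 (mod 13).
  i = 3 (α = 3): (3−7)(3−1)(3−9)(3−12) = (−4)·2·(−6)·(−9) = −432 ≡ 10, so v_3 = 10^{−1} = 4 (mod 13).
  i = 4 (α = 9): (9−7)(9−1)(9−3)(9−12) = 2·8·6·(−3) = −288 ≡ 11, so v_4 = 11^{−1} = 6 (mod 13).
  i = 5 (α = 12): (12−7)(12−1)(12−3)(12−9) = 5·11·9·3 = 1485 ≡ 3, so v_5 = 3^{−1} = 9 (mod 13).
  v = [11, 9, 4, 6, 9].
Step 2: syndromes of r = [5, 12, 1, 0, 10] (all sums mod 13).
  S_0 = Σ v_i r_i = 11·5 + 9·12 + 4·1 + 6·0 + 9·10 = 257 ≡ 10.
  S_1 = Σ v_i α_i r_i = 11·7·5 + 9·1·12 + 4·3·1 + 6·9·0 + 9·12·10 = 1585 ≡ 12.
  α_i^2 mod 13 = [10, 1, 9, 3, 1].
  S_2 = Σ v_i α_i^2 r_i = 11·10·5 + 9·1·12 + 4·9·1 + 6·3·0 + 9·1·10 = 784 ≡ 4.
  S = (10, 12, 4) ≠ 0, so r is not a codeword (an error is present).
Step 3: locate the error. For a single error e at position i, S_ℓ = v_i·e·α_i^ℓ, so α_err = S_1/S_0.
  S_0^{−1} = 10^{−1} = 4 (mod 13), so α_err = 12·4 = 48 ≡ 9 = α_4. Error position i = 4.
  Consistency check: S_2/S_1 = 4·12 = 48 ≡ 9 = α_err ✓ (single-error assumption holds).
Step 4: error magnitude e = S_0/v_4 = S_0·∏_{j≠4}(α_4 − α_j) = 10·11 = 110 ≡ 6 (mod 13).
Step 5: correct position 4: c_4 = r_4 − e = 0 − 6 ≡ 7 (mod 13). Hence c = [5, 12, 1, 7, 10].
  Check: interpolating c through the α_i gives m(x) = 11 + 1·x (degree < 2) with m(α_i) = c_i for every i, so c is indeed a codeword.


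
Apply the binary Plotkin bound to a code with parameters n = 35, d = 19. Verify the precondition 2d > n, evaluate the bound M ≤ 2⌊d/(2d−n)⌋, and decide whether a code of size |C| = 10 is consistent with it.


Plotkin bound M ≤ 12; given |C| = 10 ≤ bound (satisfied).

Check applicability: 2d = 38, n = 35.
2d − n = 3 > 0, so Plotkin applies.
Compute d/(2d−n) = 19/3 ≈ 6.3333.
⌊d/(2d−n)⌋ = 6.
Plotkin bound: M ≤ 2·6 = 12.
Given |C| = 10, check: satisfied.
This |C| is below the Plotkin bound.


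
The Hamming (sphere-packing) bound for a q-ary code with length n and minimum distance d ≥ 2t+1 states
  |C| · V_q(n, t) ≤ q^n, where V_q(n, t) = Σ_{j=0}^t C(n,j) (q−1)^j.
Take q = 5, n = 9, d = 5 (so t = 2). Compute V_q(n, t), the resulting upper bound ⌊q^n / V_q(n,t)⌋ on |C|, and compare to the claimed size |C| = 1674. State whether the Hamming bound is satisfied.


V_q(n, t) = 613, q^n = 1953125, Hamming bound = 3186, |C| = 1674 ≤ bound (satisfied).

Step 1: Compute V_q(n, t) = Σ_{j=0}^2 C(n, j) (q−1)^j.
  j = 0: C(9,0)·(4)^0 = 1·1 = 1.
  j = 1: C(9,1)·(4)^1 = 9·4 = 36.
  j = 2: C(9,2)·(4)^2 = 36·16 = 576.
  V_q(n, t) = 1 + 36 + 576 = 613.
Step 2: q^n = 5^9 = 1953125.
Step 3: Hamming bound ⌊q^n / V_q(n,t)⌋ = ⌊1953125/613⌋ = 3186.
Step 4: Compare |C| = 1674 to 3186: satisfied.
The claimed |C| lies below the Hamming bound.


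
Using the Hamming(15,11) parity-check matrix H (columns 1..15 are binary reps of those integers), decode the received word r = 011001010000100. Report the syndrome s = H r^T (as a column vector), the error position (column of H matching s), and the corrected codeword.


s = (0, 0, 1, 0)^T, error position = 2, corrected codeword c = 001001010000100

Compute s = H r^T mod 2 one row at a time:
  s_1 = 1 + 0 + 0 + 0 + 0 + 1 + 0 + 0 = 2 ≡ 0 (mod 2).
  s_2 = 0 + 0 + 1 + 0 + 0 + 1 + 0 + 0 = 2 ≡ 0 (mod 2).
  s_3 = 1 + 1 + 1 + 0 + 0 + 0 + 0 + 0 = 3 ≡ 1 (mod 2).
  s_4 = 0 + 1 + 0 + 0 + 0 + 0 + 1 + 0 = 2 ≡ 0 (mod 2).
s = (0, 0, 1, 0)^T — this equals column 2 of H (binary 0010), so error is at position 2.
Correct: flip bit 2 of r = 011001010000100 to get c = 001001010000100.


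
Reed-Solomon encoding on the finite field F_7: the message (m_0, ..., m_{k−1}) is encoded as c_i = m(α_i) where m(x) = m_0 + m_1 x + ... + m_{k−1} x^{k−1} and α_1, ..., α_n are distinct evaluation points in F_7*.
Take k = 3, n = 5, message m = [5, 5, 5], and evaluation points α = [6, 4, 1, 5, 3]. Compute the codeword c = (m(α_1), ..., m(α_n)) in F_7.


c = [5, 0, 1, 1, 2]

Message polynomial: m(x) = 5 + 5·x + 5·x^2 (mod 7).
For each evaluation point α_i, compute m(α_i) mod 7:
  α_1 = 6: Horner steps 5 → 0 → 5, so m(6) = 5.
  α_2 = 4: Horner steps 5 → 4 → 0, so m(4) = 0.
  α_3 = 1: Horner steps 5 → 3 → 1, so m(1) = 1.
  α_4 = 5: Horner steps 5 → 2 → 1, so m(5) = 1.
  α_5 = 3: Horner steps 5 → 6 → 2, so m(3) = 2.
Codeword c = [5, 0, 1, 1, 2] ∈ F_7^5.


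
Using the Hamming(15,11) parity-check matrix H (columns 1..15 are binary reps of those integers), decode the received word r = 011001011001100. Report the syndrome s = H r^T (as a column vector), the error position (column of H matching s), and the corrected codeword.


s = (0, 1, 1, 1)^T, error position = 7, corrected codeword c = 011001111001100

Compute s = H r^T mod 2 one row at a time:
  s_1 = 1 + 1 + 0 + 0 + 1 + 1 + 0 + 0 = 4 ≡ 0 (mod 2).
  s_2 = 0 + 0 + 1 + 0 + 1 + 1 + 0 + 0 = 3 ≡ 1 (mod 2).
  s_3 = 1 + 1 + 1 + 0 + 0 + 0 + 0 + 0 = 3 ≡ 1 (mod 2).
  s_4 = 0 + 1 + 0 + 0 + 1 + 0 + 1 + 0 = 3 ≡ 1 (mod 2).
s = (0, 1, 1, 1)^T — this equals column 7 of H (binary 0111), so error is at position 7.
Correct: flip bit 7 of r = 011001011001100 to get c = 011001111001100.
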